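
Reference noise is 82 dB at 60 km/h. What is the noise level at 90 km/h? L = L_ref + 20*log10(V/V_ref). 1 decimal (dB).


V/V_ref = 90 / 60 = 1.5
log10(1.5) = 0.176091
20 * 0.176091 = 3.5218
L = 82 + 3.5218 = 85.5 dB

85.5


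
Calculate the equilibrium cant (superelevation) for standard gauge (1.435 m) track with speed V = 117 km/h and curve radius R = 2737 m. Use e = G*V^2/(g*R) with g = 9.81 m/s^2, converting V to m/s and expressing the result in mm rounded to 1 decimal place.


Convert speed: V = 117 / 3.6 = 32.5 m/s
Apply formula: e = 1.435 * 32.5^2 / (9.81 * 2737)
e = 1.435 * 1056.25 / 26849.97
e = 0.056451 m = 56.5 mm

56.5


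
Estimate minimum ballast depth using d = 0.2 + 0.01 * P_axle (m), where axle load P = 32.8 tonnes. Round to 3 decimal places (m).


d = 0.2 + 0.01 * 32.8
d = 0.2 + 0.328
d = 0.528 m

0.528


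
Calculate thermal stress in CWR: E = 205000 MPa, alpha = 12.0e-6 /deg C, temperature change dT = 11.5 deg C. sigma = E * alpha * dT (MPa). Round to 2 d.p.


sigma = E * alpha * dT
sigma = 205000 * 12.0e-6 * 11.5
sigma = 2.46 * 11.5
sigma = 28.29 MPa

28.29


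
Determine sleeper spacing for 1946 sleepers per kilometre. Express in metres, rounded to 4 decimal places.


Spacing = 1000 m / number of sleepers
Spacing = 1000 / 1946
Spacing = 0.5139 m

0.5139


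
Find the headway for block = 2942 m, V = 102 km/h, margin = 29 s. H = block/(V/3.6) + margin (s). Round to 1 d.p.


V = 102 / 3.6 = 28.3333 m/s
Block traversal time = 2942 / 28.3333 = 103.8353 s
Headway = 103.8353 + 29
Headway = 132.8 s

132.8


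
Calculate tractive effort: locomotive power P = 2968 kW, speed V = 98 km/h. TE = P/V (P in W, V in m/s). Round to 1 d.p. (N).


Convert: P = 2968 kW = 2968000 W
V = 98 / 3.6 = 27.2222 m/s
TE = 2968000 / 27.2222
TE = 109028.6 N

109028.6


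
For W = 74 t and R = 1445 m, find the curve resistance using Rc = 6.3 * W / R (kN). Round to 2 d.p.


Rc = 6.3 * W / R
Rc = 6.3 * 74 / 1445
Rc = 466.2 / 1445
Rc = 0.32 kN

0.32


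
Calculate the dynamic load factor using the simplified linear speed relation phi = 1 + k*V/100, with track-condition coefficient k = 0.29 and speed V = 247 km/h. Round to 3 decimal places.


phi = 1 + k * V / 100
phi = 1 + 0.29 * 247 / 100
phi = 1 + 0.7163
phi = 1.716

1.716


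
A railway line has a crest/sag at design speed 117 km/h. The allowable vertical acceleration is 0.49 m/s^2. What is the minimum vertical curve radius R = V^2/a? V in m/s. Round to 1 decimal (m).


Convert speed: V = 117 / 3.6 = 32.5 m/s
V^2 = 1056.25 m^2/s^2
R_v = 1056.25 / 0.49
R_v = 2155.6 m

2155.6


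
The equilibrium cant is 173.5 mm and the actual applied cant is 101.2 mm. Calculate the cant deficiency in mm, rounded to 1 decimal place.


Cant deficiency = equilibrium cant - actual cant
CD = 173.5 - 101.2
CD = 72.3 mm

72.3


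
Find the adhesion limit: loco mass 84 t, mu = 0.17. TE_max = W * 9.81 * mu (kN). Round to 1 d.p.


TE_max = W * g * mu
TE_max = 84 * 9.81 * 0.17
TE_max = 824.04 * 0.17
TE_max = 140.1 kN

140.1


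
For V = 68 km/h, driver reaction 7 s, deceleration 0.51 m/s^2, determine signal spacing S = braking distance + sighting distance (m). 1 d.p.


V = 68 / 3.6 = 18.8889 m/s
Braking distance = 18.8889^2 / (2*0.51) = 349.7942 m
Sighting distance = 18.8889 * 7 = 132.2222 m
S = 349.7942 + 132.2222 = 482.0 m

482.0


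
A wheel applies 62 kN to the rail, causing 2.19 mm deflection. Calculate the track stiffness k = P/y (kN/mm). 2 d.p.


Track stiffness k = P / y
k = 62 / 2.19
k = 28.31 kN/mm

28.31


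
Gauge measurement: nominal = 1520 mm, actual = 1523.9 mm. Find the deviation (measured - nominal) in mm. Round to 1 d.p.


Deviation = measured - nominal
Deviation = 1523.9 - 1520
Deviation = 3.9 mm

3.9


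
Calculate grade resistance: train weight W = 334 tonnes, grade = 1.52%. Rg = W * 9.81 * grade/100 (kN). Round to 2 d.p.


Rg = W * 9.81 * grade / 100
Rg = 334 * 9.81 * 1.52 / 100
Rg = 3276.54 * 0.0152
Rg = 49.80 kN

49.80


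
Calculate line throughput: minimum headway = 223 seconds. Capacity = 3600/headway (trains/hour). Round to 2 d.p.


Capacity = 3600 / headway
Capacity = 3600 / 223
Capacity = 16.14 trains/hour

16.14


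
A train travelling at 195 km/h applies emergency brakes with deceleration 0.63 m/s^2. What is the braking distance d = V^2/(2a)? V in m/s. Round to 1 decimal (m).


Convert speed: V = 195 / 3.6 = 54.1667 m/s
V^2 = 2934.0278
d = 2934.0278 / (2 * 0.63)
d = 2934.0278 / 1.26
d = 2328.6 m

2328.6


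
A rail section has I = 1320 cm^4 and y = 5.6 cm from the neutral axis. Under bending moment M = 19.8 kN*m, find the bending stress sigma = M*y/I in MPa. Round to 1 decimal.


Convert units:
M = 19.8 kN*m = 19800000 N*mm
y = 5.6 cm = 56 mm
I = 1320 cm^4 = 13200000 mm^4
sigma = 19800000 * 56 / 13200000
sigma = 84.0 MPa

84.0


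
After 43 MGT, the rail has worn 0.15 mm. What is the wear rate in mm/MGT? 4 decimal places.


Wear rate = total wear / cumulative tonnage
Rate = 0.15 / 43
Rate = 0.0035 mm/MGT

0.0035


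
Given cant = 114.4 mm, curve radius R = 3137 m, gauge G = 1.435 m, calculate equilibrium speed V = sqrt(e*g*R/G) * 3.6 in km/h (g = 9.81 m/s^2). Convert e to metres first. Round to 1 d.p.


Convert cant: e = 114.4 mm = 0.1144 m
V_ms = sqrt(0.1144 * 9.81 * 3137 / 1.435)
V_ms = sqrt(2453.33949) = 49.5312 m/s
V = 49.5312 * 3.6 = 178.3 km/h

178.3


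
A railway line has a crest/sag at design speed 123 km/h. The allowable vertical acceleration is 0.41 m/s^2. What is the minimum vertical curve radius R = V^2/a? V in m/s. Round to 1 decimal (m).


Convert speed: V = 123 / 3.6 = 34.1667 m/s
V^2 = 1167.3611 m^2/s^2
R_v = 1167.3611 / 0.41
R_v = 2847.2 m

2847.2


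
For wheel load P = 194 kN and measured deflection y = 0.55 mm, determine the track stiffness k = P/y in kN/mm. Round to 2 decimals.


Track stiffness k = P / y
k = 194 / 0.55
k = 352.73 kN/mm

352.73


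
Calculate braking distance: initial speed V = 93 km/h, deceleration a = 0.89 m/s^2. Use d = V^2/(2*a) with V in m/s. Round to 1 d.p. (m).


Convert speed: V = 93 / 3.6 = 25.8333 m/s
V^2 = 667.3611
d = 667.3611 / (2 * 0.89)
d = 667.3611 / 1.78
d = 374.9 m

374.9


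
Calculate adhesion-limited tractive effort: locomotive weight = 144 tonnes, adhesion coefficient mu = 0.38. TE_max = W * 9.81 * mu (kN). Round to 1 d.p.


TE_max = W * g * mu
TE_max = 144 * 9.81 * 0.38
TE_max = 1412.64 * 0.38
TE_max = 536.8 kN

536.8


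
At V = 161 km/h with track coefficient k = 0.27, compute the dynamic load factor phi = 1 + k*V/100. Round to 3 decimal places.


phi = 1 + k * V / 100
phi = 1 + 0.27 * 161 / 100
phi = 1 + 0.4347
phi = 1.435

1.435


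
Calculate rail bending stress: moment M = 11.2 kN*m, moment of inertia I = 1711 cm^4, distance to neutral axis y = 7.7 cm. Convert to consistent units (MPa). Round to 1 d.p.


Convert units:
M = 11.2 kN*m = 11200000 N*mm
y = 7.7 cm = 77 mm
I = 1711 cm^4 = 17110000 mm^4
sigma = 11200000 * 77 / 17110000
sigma = 50.4 MPa

50.4


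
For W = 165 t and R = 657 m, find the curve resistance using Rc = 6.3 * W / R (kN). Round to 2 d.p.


Rc = 6.3 * W / R
Rc = 6.3 * 165 / 657
Rc = 1039.5 / 657
Rc = 1.58 kN

1.58


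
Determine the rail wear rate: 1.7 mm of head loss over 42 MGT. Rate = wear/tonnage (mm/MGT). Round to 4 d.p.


Wear rate = total wear / cumulative tonnage
Rate = 1.7 / 42
Rate = 0.0405 mm/MGT

0.0405


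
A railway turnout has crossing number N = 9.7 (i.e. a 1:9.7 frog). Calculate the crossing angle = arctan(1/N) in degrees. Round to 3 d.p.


1/N = 1/9.7 = 0.103093
angle = arctan(0.103093) = 0.10273 rad
angle = 0.10273 * 180/pi = 5.886 degrees

5.886


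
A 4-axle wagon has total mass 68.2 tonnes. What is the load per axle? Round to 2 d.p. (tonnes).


Load per axle = total weight / number of axles
Load = 68.2 / 4
Load = 17.05 tonnes

17.05


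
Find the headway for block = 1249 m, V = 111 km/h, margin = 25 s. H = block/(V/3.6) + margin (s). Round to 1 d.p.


V = 111 / 3.6 = 30.8333 m/s
Block traversal time = 1249 / 30.8333 = 40.5081 s
Headway = 40.5081 + 25
Headway = 65.5 s

65.5


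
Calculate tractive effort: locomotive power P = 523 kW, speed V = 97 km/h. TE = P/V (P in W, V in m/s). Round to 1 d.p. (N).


Convert: P = 523 kW = 523000 W
V = 97 / 3.6 = 26.9444 m/s
TE = 523000 / 26.9444
TE = 19410.3 N

19410.3


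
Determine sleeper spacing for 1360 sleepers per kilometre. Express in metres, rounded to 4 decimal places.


Spacing = 1000 m / number of sleepers
Spacing = 1000 / 1360
Spacing = 0.7353 m

0.7353


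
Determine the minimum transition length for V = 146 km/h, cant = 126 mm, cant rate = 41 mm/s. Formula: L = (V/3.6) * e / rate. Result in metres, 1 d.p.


Convert speed: V = 146 / 3.6 = 40.5556 m/s
L = 40.5556 * 126 / 41
L = 5110.0 / 41
L = 124.6 m

124.6


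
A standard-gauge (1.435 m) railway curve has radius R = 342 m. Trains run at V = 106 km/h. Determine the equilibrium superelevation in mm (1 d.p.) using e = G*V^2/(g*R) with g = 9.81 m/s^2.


Convert speed: V = 106 / 3.6 = 29.4444 m/s
Apply formula: e = 1.435 * 29.4444^2 / (9.81 * 342)
e = 1.435 * 866.9753 / 3355.02
e = 0.37082 m = 370.8 mm

370.8


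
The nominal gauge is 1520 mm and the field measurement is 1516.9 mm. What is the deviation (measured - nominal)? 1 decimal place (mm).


Deviation = measured - nominal
Deviation = 1516.9 - 1520
Deviation = -3.1 mm

-3.1


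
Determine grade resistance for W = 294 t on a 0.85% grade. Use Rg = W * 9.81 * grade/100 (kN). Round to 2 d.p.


Rg = W * 9.81 * grade / 100
Rg = 294 * 9.81 * 0.85 / 100
Rg = 2884.14 * 0.0085
Rg = 24.52 kN

24.52


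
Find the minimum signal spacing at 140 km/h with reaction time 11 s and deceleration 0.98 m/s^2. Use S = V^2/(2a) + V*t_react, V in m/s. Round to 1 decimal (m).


V = 140 / 3.6 = 38.8889 m/s
Braking distance = 38.8889^2 / (2*0.98) = 771.6049 m
Sighting distance = 38.8889 * 11 = 427.7778 m
S = 771.6049 + 427.7778 = 1199.4 m

1199.4


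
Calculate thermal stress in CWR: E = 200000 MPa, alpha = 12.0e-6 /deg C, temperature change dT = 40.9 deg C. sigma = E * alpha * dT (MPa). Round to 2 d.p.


sigma = E * alpha * dT
sigma = 200000 * 12.0e-6 * 40.9
sigma = 2.4 * 40.9
sigma = 98.16 MPa

98.16


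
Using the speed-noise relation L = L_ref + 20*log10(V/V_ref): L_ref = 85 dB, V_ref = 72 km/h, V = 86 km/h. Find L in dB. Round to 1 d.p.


V/V_ref = 86 / 72 = 1.194444
log10(1.194444) = 0.077166
20 * 0.077166 = 1.5433
L = 85 + 1.5433 = 86.5 dB

86.5


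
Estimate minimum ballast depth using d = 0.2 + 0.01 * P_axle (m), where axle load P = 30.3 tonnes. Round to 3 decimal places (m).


d = 0.2 + 0.01 * 30.3
d = 0.2 + 0.303
d = 0.503 m

0.503


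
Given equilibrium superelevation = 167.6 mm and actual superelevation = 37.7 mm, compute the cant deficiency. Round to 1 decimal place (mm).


Cant deficiency = equilibrium cant - actual cant
CD = 167.6 - 37.7
CD = 129.9 mm

129.9


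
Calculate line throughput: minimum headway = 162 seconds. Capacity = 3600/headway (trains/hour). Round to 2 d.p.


Capacity = 3600 / headway
Capacity = 3600 / 162
Capacity = 22.22 trains/hour

22.22


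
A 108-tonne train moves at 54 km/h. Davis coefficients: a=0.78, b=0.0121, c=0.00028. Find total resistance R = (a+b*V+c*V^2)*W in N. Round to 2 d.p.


b*V = 0.0121 * 54 = 0.6534
c*V^2 = 0.00028 * 2916 = 0.81648
R_per_t = 0.78 + 0.6534 + 0.81648 = 2.24988 N/t
R_total = 2.24988 * 108 = 242.99 N

242.99


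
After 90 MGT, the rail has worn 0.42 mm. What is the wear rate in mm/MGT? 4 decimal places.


Wear rate = total wear / cumulative tonnage
Rate = 0.42 / 90
Rate = 0.0047 mm/MGT

0.0047


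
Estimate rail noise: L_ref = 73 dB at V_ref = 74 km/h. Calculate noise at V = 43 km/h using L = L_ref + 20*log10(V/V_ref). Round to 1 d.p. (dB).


V/V_ref = 43 / 74 = 0.581081
log10(0.581081) = -0.235763
20 * -0.235763 = -4.7153
L = 73 + -4.7153 = 68.3 dB

68.3


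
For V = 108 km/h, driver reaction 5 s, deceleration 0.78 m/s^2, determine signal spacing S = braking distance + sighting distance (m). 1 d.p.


V = 108 / 3.6 = 30.0 m/s
Braking distance = 30.0^2 / (2*0.78) = 576.9231 m
Sighting distance = 30.0 * 5 = 150.0 m
S = 576.9231 + 150.0 = 726.9 m

726.9


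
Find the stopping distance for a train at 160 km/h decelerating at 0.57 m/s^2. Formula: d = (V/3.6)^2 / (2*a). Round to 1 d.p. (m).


Convert speed: V = 160 / 3.6 = 44.4444 m/s
V^2 = 1975.3086
d = 1975.3086 / (2 * 0.57)
d = 1975.3086 / 1.14
d = 1732.7 m

1732.7


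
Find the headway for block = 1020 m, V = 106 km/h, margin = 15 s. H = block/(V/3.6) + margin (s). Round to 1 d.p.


V = 106 / 3.6 = 29.4444 m/s
Block traversal time = 1020 / 29.4444 = 34.6415 s
Headway = 34.6415 + 15
Headway = 49.6 s

49.6


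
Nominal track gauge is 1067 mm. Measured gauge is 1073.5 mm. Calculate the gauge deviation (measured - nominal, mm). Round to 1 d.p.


Deviation = measured - nominal
Deviation = 1073.5 - 1067
Deviation = 6.5 mm

6.5


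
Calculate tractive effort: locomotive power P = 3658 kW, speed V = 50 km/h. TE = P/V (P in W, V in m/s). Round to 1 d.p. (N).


Convert: P = 3658 kW = 3658000 W
V = 50 / 3.6 = 13.8889 m/s
TE = 3658000 / 13.8889
TE = 263376.0 N

263376.0


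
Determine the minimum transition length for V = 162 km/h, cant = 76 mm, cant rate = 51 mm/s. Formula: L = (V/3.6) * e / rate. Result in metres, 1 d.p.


Convert speed: V = 162 / 3.6 = 45.0 m/s
L = 45.0 * 76 / 51
L = 3420.0 / 51
L = 67.1 m

67.1


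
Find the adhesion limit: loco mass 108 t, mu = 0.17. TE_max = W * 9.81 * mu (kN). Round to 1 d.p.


TE_max = W * g * mu
TE_max = 108 * 9.81 * 0.17
TE_max = 1059.48 * 0.17
TE_max = 180.1 kN

180.1


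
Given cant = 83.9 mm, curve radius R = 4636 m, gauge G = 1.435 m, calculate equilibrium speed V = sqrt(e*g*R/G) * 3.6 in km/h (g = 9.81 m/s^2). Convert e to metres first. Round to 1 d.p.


Convert cant: e = 83.9 mm = 0.0839 m
V_ms = sqrt(0.0839 * 9.81 * 4636 / 1.435)
V_ms = sqrt(2659.025452) = 51.5657 m/s
V = 51.5657 * 3.6 = 185.6 km/h

185.6


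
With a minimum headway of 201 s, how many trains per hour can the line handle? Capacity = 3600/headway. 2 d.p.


Capacity = 3600 / headway
Capacity = 3600 / 201
Capacity = 17.91 trains/hour

17.91


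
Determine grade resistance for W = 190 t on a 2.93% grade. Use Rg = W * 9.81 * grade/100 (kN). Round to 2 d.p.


Rg = W * 9.81 * grade / 100
Rg = 190 * 9.81 * 2.93 / 100
Rg = 1863.9 * 0.0293
Rg = 54.61 kN

54.61


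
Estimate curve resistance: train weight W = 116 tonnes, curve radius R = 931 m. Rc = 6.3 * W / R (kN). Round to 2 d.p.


Rc = 6.3 * W / R
Rc = 6.3 * 116 / 931
Rc = 730.8 / 931
Rc = 0.78 kN

0.78


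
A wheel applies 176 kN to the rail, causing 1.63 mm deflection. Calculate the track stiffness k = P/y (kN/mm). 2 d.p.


Track stiffness k = P / y
k = 176 / 1.63
k = 107.98 kN/mm

107.98


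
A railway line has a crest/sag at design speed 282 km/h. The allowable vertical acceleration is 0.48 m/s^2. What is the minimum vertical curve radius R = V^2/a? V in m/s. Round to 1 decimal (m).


Convert speed: V = 282 / 3.6 = 78.3333 m/s
V^2 = 6136.1111 m^2/s^2
R_v = 6136.1111 / 0.48
R_v = 12783.6 m

12783.6


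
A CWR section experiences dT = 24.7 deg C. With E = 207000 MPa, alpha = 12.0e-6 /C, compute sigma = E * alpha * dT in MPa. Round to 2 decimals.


sigma = E * alpha * dT
sigma = 207000 * 12.0e-6 * 24.7
sigma = 2.484 * 24.7
sigma = 61.35 MPa

61.35


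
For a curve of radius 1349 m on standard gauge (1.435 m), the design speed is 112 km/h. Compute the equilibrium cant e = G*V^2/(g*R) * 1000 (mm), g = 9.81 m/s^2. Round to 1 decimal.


Convert speed: V = 112 / 3.6 = 31.1111 m/s
Apply formula: e = 1.435 * 31.1111^2 / (9.81 * 1349)
e = 1.435 * 967.9012 / 13233.69
e = 0.104955 m = 105.0 mm

105.0


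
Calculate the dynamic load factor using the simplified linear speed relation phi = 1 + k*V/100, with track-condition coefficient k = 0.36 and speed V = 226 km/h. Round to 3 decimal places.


phi = 1 + k * V / 100
phi = 1 + 0.36 * 226 / 100
phi = 1 + 0.8136
phi = 1.814

1.814


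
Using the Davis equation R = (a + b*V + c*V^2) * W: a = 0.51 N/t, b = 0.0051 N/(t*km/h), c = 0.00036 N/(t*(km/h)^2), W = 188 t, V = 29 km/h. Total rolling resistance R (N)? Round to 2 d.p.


b*V = 0.0051 * 29 = 0.1479
c*V^2 = 0.00036 * 841 = 0.30276
R_per_t = 0.51 + 0.1479 + 0.30276 = 0.96066 N/t
R_total = 0.96066 * 188 = 180.60 N

180.60


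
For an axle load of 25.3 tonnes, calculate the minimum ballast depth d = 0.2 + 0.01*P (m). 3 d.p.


d = 0.2 + 0.01 * 25.3
d = 0.2 + 0.253
d = 0.453 m

0.453


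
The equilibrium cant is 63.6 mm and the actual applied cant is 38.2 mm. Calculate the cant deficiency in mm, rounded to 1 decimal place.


Cant deficiency = equilibrium cant - actual cant
CD = 63.6 - 38.2
CD = 25.4 mm

25.4


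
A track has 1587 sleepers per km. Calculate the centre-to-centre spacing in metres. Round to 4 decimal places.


Spacing = 1000 m / number of sleepers
Spacing = 1000 / 1587
Spacing = 0.6301 m

0.6301


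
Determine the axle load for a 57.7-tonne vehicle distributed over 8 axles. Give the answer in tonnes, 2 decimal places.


Load per axle = total weight / number of axles
Load = 57.7 / 8
Load = 7.21 tonnes

7.21


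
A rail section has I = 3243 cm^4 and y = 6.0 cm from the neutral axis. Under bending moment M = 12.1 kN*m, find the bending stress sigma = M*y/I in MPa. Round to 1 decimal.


Convert units:
M = 12.1 kN*m = 12100000 N*mm
y = 6.0 cm = 60 mm
I = 3243 cm^4 = 32430000 mm^4
sigma = 12100000 * 60 / 32430000
sigma = 22.4 MPa

22.4


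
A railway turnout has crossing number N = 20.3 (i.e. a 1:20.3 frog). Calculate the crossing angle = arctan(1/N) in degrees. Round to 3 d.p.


1/N = 1/20.3 = 0.049261
angle = arctan(0.049261) = 0.049221 rad
angle = 0.049221 * 180/pi = 2.820 degrees

2.820


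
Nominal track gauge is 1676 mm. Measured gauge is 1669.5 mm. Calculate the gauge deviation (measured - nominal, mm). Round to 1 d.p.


Deviation = measured - nominal
Deviation = 1669.5 - 1676
Deviation = -6.5 mm

-6.5


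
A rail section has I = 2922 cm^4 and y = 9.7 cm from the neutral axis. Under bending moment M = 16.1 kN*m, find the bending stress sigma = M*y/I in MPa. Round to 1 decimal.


Convert units:
M = 16.1 kN*m = 16100000 N*mm
y = 9.7 cm = 97 mm
I = 2922 cm^4 = 29220000 mm^4
sigma = 16100000 * 97 / 29220000
sigma = 53.4 MPa

53.4


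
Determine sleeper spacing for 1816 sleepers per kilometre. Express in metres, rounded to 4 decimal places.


Spacing = 1000 m / number of sleepers
Spacing = 1000 / 1816
Spacing = 0.5507 m

0.5507


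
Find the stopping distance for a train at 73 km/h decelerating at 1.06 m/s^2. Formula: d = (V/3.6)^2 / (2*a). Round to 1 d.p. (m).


Convert speed: V = 73 / 3.6 = 20.2778 m/s
V^2 = 411.1883
d = 411.1883 / (2 * 1.06)
d = 411.1883 / 2.12
d = 194.0 m

194.0


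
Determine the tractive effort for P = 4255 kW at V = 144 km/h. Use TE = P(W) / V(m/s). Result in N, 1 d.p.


Convert: P = 4255 kW = 4255000 W
V = 144 / 3.6 = 40.0 m/s
TE = 4255000 / 40.0
TE = 106375.0 N

106375.0


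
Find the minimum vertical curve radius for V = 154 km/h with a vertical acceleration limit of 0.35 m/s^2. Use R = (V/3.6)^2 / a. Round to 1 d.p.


Convert speed: V = 154 / 3.6 = 42.7778 m/s
V^2 = 1829.9383 m^2/s^2
R_v = 1829.9383 / 0.35
R_v = 5228.4 m

5228.4


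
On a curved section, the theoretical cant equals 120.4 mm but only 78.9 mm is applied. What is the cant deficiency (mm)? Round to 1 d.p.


Cant deficiency = equilibrium cant - actual cant
CD = 120.4 - 78.9
CD = 41.5 mm

41.5


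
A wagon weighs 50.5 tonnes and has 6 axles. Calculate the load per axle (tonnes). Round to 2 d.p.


Load per axle = total weight / number of axles
Load = 50.5 / 6
Load = 8.42 tonnes

8.42


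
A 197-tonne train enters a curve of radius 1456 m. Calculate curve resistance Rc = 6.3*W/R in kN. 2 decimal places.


Rc = 6.3 * W / R
Rc = 6.3 * 197 / 1456
Rc = 1241.1 / 1456
Rc = 0.85 kN

0.85


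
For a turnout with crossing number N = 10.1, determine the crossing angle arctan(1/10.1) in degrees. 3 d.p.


1/N = 1/10.1 = 0.09901
angle = arctan(0.09901) = 0.098688 rad
angle = 0.098688 * 180/pi = 5.654 degrees

5.654


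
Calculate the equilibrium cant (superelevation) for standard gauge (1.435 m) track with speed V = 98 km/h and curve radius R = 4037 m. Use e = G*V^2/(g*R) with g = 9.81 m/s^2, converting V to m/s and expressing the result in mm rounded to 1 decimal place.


Convert speed: V = 98 / 3.6 = 27.2222 m/s
Apply formula: e = 1.435 * 27.2222^2 / (9.81 * 4037)
e = 1.435 * 741.0494 / 39602.97
e = 0.026852 m = 26.9 mm

26.9


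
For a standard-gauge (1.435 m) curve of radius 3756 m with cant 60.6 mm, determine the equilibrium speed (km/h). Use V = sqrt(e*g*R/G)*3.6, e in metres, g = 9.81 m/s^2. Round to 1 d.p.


Convert cant: e = 60.6 mm = 0.0606 m
V_ms = sqrt(0.0606 * 9.81 * 3756 / 1.435)
V_ms = sqrt(1556.020499) = 39.4464 m/s
V = 39.4464 * 3.6 = 142.0 km/h

142.0


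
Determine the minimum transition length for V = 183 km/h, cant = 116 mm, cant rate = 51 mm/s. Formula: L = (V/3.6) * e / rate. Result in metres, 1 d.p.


Convert speed: V = 183 / 3.6 = 50.8333 m/s
L = 50.8333 * 116 / 51
L = 5896.6667 / 51
L = 115.6 m

115.6


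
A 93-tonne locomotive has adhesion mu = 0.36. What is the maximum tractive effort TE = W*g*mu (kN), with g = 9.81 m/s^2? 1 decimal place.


TE_max = W * g * mu
TE_max = 93 * 9.81 * 0.36
TE_max = 912.33 * 0.36
TE_max = 328.4 kN

328.4


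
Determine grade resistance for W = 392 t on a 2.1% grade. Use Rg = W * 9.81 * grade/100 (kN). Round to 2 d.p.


Rg = W * 9.81 * grade / 100
Rg = 392 * 9.81 * 2.1 / 100
Rg = 3845.52 * 0.021
Rg = 80.76 kN

80.76


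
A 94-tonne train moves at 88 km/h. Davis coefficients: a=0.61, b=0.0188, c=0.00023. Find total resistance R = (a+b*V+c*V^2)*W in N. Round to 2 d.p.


b*V = 0.0188 * 88 = 1.6544
c*V^2 = 0.00023 * 7744 = 1.78112
R_per_t = 0.61 + 1.6544 + 1.78112 = 4.04552 N/t
R_total = 4.04552 * 94 = 380.28 N

380.28


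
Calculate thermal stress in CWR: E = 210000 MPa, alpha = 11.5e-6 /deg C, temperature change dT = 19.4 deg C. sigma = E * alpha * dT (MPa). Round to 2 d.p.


sigma = E * alpha * dT
sigma = 210000 * 11.5e-6 * 19.4
sigma = 2.415 * 19.4
sigma = 46.85 MPa

46.85


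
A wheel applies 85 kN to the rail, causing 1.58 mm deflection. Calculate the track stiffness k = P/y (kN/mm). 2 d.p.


Track stiffness k = P / y
k = 85 / 1.58
k = 53.80 kN/mm

53.80


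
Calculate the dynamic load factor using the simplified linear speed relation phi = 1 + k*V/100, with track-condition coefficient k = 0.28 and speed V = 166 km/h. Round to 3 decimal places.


phi = 1 + k * V / 100
phi = 1 + 0.28 * 166 / 100
phi = 1 + 0.4648
phi = 1.465

1.465


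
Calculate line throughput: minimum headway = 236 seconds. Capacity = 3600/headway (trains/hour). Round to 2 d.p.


Capacity = 3600 / headway
Capacity = 3600 / 236
Capacity = 15.25 trains/hour

15.25


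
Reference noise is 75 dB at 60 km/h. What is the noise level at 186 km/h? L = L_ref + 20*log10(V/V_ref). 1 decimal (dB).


V/V_ref = 186 / 60 = 3.1
log10(3.1) = 0.491362
20 * 0.491362 = 9.8272
L = 75 + 9.8272 = 84.8 dB

84.8


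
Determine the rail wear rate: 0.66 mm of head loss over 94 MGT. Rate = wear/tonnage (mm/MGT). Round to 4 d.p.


Wear rate = total wear / cumulative tonnage
Rate = 0.66 / 94
Rate = 0.0070 mm/MGT

0.0070


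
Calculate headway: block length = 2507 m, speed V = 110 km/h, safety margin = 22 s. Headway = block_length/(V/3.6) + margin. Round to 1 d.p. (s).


V = 110 / 3.6 = 30.5556 m/s
Block traversal time = 2507 / 30.5556 = 82.0473 s
Headway = 82.0473 + 22
Headway = 104.0 s

104.0


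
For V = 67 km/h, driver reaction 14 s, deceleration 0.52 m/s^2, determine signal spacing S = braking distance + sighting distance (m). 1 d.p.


V = 67 / 3.6 = 18.6111 m/s
Braking distance = 18.6111^2 / (2*0.52) = 333.0514 m
Sighting distance = 18.6111 * 14 = 260.5556 m
S = 333.0514 + 260.5556 = 593.6 m

593.6


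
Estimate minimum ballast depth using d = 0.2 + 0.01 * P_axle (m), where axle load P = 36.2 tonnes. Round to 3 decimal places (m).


d = 0.2 + 0.01 * 36.2
d = 0.2 + 0.362
d = 0.562 m

0.562


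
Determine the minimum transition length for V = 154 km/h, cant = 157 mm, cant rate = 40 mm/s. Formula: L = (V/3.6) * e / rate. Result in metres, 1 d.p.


Convert speed: V = 154 / 3.6 = 42.7778 m/s
L = 42.7778 * 157 / 40
L = 6716.1111 / 40
L = 167.9 m

167.9


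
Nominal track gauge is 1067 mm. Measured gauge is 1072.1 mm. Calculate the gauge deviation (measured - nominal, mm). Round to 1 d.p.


Deviation = measured - nominal
Deviation = 1072.1 - 1067
Deviation = 5.1 mm

5.1


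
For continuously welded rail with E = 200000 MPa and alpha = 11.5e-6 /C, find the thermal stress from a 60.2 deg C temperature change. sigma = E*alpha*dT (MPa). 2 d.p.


sigma = E * alpha * dT
sigma = 200000 * 11.5e-6 * 60.2
sigma = 2.3 * 60.2
sigma = 138.46 MPa

138.46


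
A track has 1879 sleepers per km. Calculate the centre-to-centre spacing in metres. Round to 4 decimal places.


Spacing = 1000 m / number of sleepers
Spacing = 1000 / 1879
Spacing = 0.5322 m

0.5322


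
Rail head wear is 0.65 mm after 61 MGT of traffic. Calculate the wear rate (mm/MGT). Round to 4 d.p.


Wear rate = total wear / cumulative tonnage
Rate = 0.65 / 61
Rate = 0.0107 mm/MGT

0.0107


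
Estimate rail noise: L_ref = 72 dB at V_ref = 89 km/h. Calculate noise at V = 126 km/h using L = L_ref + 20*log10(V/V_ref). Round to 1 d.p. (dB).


V/V_ref = 126 / 89 = 1.41573
log10(1.41573) = 0.150981
20 * 0.150981 = 3.0196
L = 72 + 3.0196 = 75.0 dB

75.0


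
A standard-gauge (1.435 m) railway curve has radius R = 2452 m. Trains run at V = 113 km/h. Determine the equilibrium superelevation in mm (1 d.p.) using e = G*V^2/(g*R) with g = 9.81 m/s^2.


Convert speed: V = 113 / 3.6 = 31.3889 m/s
Apply formula: e = 1.435 * 31.3889^2 / (9.81 * 2452)
e = 1.435 * 985.2623 / 24054.12
e = 0.058778 m = 58.8 mm

58.8


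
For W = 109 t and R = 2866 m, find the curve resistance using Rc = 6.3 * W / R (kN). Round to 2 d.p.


Rc = 6.3 * W / R
Rc = 6.3 * 109 / 2866
Rc = 686.7 / 2866
Rc = 0.24 kN

0.24


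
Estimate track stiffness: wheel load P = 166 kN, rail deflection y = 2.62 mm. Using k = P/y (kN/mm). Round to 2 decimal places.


Track stiffness k = P / y
k = 166 / 2.62
k = 63.36 kN/mm

63.36


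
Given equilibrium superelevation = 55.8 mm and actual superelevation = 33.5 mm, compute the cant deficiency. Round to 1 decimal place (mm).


Cant deficiency = equilibrium cant - actual cant
CD = 55.8 - 33.5
CD = 22.3 mm

22.3


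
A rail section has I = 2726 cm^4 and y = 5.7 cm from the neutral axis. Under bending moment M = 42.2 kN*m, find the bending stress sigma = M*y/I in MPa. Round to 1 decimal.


Convert units:
M = 42.2 kN*m = 42200000 N*mm
y = 5.7 cm = 57 mm
I = 2726 cm^4 = 27260000 mm^4
sigma = 42200000 * 57 / 27260000
sigma = 88.2 MPa

88.2


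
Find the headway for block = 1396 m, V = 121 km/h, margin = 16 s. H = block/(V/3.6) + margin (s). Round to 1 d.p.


V = 121 / 3.6 = 33.6111 m/s
Block traversal time = 1396 / 33.6111 = 41.5339 s
Headway = 41.5339 + 16
Headway = 57.5 s

57.5


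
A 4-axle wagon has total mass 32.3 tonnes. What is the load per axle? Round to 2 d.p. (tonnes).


Load per axle = total weight / number of axles
Load = 32.3 / 4
Load = 8.08 tonnes

8.08


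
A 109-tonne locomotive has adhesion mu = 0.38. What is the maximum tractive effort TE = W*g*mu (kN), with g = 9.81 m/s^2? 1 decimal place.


TE_max = W * g * mu
TE_max = 109 * 9.81 * 0.38
TE_max = 1069.29 * 0.38
TE_max = 406.3 kN

406.3


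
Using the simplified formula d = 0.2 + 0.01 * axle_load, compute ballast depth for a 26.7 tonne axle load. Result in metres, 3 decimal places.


d = 0.2 + 0.01 * 26.7
d = 0.2 + 0.267
d = 0.467 m

0.467


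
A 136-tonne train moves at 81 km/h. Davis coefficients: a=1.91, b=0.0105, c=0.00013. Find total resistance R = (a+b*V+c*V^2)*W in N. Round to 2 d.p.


b*V = 0.0105 * 81 = 0.8505
c*V^2 = 0.00013 * 6561 = 0.85293
R_per_t = 1.91 + 0.8505 + 0.85293 = 3.61343 N/t
R_total = 3.61343 * 136 = 491.43 N

491.43


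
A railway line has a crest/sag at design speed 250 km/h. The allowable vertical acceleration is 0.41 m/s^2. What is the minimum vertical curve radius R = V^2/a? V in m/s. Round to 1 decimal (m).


Convert speed: V = 250 / 3.6 = 69.4444 m/s
V^2 = 4822.5309 m^2/s^2
R_v = 4822.5309 / 0.41
R_v = 11762.3 m

11762.3


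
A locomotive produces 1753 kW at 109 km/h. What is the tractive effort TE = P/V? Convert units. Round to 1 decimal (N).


Convert: P = 1753 kW = 1753000 W
V = 109 / 3.6 = 30.2778 m/s
TE = 1753000 / 30.2778
TE = 57897.2 N

57897.2


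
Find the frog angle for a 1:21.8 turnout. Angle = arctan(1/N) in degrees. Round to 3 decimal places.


1/N = 1/21.8 = 0.045872
angle = arctan(0.045872) = 0.045839 rad
angle = 0.045839 * 180/pi = 2.626 degrees

2.626


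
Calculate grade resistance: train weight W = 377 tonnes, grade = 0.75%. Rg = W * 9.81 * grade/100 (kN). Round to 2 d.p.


Rg = W * 9.81 * grade / 100
Rg = 377 * 9.81 * 0.75 / 100
Rg = 3698.37 * 0.0075
Rg = 27.74 kN

27.74


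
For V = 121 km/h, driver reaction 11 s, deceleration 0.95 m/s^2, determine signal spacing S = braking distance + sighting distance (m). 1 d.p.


V = 121 / 3.6 = 33.6111 m/s
Braking distance = 33.6111^2 / (2*0.95) = 594.5825 m
Sighting distance = 33.6111 * 11 = 369.7222 m
S = 594.5825 + 369.7222 = 964.3 m

964.3


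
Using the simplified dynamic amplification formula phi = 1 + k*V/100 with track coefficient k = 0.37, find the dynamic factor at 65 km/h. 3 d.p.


phi = 1 + k * V / 100
phi = 1 + 0.37 * 65 / 100
phi = 1 + 0.2405
phi = 1.241

1.241


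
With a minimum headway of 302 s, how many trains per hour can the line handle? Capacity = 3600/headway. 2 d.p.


Capacity = 3600 / headway
Capacity = 3600 / 302
Capacity = 11.92 trains/hour

11.92


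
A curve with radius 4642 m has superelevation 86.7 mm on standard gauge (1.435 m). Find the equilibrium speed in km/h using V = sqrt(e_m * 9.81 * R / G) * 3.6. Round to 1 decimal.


Convert cant: e = 86.7 mm = 0.0867 m
V_ms = sqrt(0.0867 * 9.81 * 4642 / 1.435)
V_ms = sqrt(2751.321487) = 52.453 m/s
V = 52.453 * 3.6 = 188.8 km/h

188.8


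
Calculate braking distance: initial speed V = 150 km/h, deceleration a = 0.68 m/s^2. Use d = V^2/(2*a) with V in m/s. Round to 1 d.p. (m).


Convert speed: V = 150 / 3.6 = 41.6667 m/s
V^2 = 1736.1111
d = 1736.1111 / (2 * 0.68)
d = 1736.1111 / 1.36
d = 1276.6 m

1276.6


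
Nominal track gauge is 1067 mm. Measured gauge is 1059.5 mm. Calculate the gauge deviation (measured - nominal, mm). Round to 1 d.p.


Deviation = measured - nominal
Deviation = 1059.5 - 1067
Deviation = -7.5 mm

-7.5


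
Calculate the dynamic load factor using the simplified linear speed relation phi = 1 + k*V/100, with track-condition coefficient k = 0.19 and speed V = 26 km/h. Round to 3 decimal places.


phi = 1 + k * V / 100
phi = 1 + 0.19 * 26 / 100
phi = 1 + 0.0494
phi = 1.049

1.049


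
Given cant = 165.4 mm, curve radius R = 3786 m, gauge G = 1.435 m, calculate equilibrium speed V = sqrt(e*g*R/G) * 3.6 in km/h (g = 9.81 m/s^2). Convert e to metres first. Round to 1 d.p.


Convert cant: e = 165.4 mm = 0.1654 m
V_ms = sqrt(0.1654 * 9.81 * 3786 / 1.435)
V_ms = sqrt(4280.881647) = 65.4284 m/s
V = 65.4284 * 3.6 = 235.5 km/h

235.5


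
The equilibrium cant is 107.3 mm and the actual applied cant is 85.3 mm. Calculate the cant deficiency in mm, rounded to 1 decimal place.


Cant deficiency = equilibrium cant - actual cant
CD = 107.3 - 85.3
CD = 22.0 mm

22.0


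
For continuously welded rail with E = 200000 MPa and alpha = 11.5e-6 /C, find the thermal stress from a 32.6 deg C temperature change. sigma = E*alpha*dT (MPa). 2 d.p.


sigma = E * alpha * dT
sigma = 200000 * 11.5e-6 * 32.6
sigma = 2.3 * 32.6
sigma = 74.98 MPa

74.98


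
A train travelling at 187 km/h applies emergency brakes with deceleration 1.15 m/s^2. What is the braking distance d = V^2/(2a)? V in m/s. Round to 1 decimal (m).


Convert speed: V = 187 / 3.6 = 51.9444 m/s
V^2 = 2698.2253
d = 2698.2253 / (2 * 1.15)
d = 2698.2253 / 2.3
d = 1173.1 m

1173.1


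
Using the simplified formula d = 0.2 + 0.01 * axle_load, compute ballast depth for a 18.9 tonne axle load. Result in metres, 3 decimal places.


d = 0.2 + 0.01 * 18.9
d = 0.2 + 0.189
d = 0.389 m

0.389


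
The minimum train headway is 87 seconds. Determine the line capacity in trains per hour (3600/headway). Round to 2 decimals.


Capacity = 3600 / headway
Capacity = 3600 / 87
Capacity = 41.38 trains/hour

41.38


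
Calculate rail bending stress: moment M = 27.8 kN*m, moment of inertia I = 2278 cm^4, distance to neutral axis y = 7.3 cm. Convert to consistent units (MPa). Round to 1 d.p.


Convert units:
M = 27.8 kN*m = 27800000 N*mm
y = 7.3 cm = 73 mm
I = 2278 cm^4 = 22780000 mm^4
sigma = 27800000 * 73 / 22780000
sigma = 89.1 MPa

89.1


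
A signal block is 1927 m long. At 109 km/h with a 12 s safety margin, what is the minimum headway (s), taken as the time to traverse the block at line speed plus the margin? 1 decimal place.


V = 109 / 3.6 = 30.2778 m/s
Block traversal time = 1927 / 30.2778 = 63.644 s
Headway = 63.644 + 12
Headway = 75.6 s

75.6


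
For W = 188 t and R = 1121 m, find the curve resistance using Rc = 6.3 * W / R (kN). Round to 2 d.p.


Rc = 6.3 * W / R
Rc = 6.3 * 188 / 1121
Rc = 1184.4 / 1121
Rc = 1.06 kN

1.06


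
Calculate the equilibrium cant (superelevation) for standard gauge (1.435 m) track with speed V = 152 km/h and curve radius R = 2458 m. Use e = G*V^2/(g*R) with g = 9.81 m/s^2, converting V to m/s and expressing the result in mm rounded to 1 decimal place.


Convert speed: V = 152 / 3.6 = 42.2222 m/s
Apply formula: e = 1.435 * 42.2222^2 / (9.81 * 2458)
e = 1.435 * 1782.716 / 24112.98
e = 0.106092 m = 106.1 mm

106.1


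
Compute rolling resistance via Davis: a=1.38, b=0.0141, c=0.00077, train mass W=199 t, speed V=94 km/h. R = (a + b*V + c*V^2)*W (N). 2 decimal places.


b*V = 0.0141 * 94 = 1.3254
c*V^2 = 0.00077 * 8836 = 6.80372
R_per_t = 1.38 + 1.3254 + 6.80372 = 9.50912 N/t
R_total = 9.50912 * 199 = 1892.31 N

1892.31


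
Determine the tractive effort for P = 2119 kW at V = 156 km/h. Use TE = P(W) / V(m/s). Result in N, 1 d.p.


Convert: P = 2119 kW = 2119000 W
V = 156 / 3.6 = 43.3333 m/s
TE = 2119000 / 43.3333
TE = 48900.0 N

48900.0


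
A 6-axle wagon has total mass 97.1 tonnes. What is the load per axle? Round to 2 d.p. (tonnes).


Load per axle = total weight / number of axles
Load = 97.1 / 6
Load = 16.18 tonnes

16.18


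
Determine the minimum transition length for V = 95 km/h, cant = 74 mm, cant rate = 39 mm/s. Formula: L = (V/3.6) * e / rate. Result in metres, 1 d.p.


Convert speed: V = 95 / 3.6 = 26.3889 m/s
L = 26.3889 * 74 / 39
L = 1952.7778 / 39
L = 50.1 m

50.1


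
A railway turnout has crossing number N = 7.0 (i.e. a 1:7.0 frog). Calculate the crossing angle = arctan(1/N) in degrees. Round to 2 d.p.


1/N = 1/7.0 = 0.142857
angle = arctan(0.142857) = 0.141897 rad
angle = 0.141897 * 180/pi = 8.13 degrees

8.13


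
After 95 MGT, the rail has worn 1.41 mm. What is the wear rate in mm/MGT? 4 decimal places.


Wear rate = total wear / cumulative tonnage
Rate = 1.41 / 95
Rate = 0.0148 mm/MGT

0.0148


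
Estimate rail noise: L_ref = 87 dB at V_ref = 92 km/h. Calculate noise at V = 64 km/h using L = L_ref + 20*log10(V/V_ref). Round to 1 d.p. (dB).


V/V_ref = 64 / 92 = 0.695652
log10(0.695652) = -0.157608
20 * -0.157608 = -3.1522
L = 87 + -3.1522 = 83.8 dB

83.8


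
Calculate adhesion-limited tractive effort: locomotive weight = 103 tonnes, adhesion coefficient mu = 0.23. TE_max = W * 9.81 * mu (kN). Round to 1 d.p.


TE_max = W * g * mu
TE_max = 103 * 9.81 * 0.23
TE_max = 1010.43 * 0.23
TE_max = 232.4 kN

232.4


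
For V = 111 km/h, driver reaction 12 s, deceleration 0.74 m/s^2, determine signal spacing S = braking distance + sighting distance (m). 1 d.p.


V = 111 / 3.6 = 30.8333 m/s
Braking distance = 30.8333^2 / (2*0.74) = 642.3611 m
Sighting distance = 30.8333 * 12 = 370.0 m
S = 642.3611 + 370.0 = 1012.4 m

1012.4


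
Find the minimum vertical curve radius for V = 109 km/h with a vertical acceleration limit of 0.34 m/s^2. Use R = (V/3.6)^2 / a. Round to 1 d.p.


Convert speed: V = 109 / 3.6 = 30.2778 m/s
V^2 = 916.7438 m^2/s^2
R_v = 916.7438 / 0.34
R_v = 2696.3 m

2696.3


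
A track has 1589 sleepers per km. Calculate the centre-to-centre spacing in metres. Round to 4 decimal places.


Spacing = 1000 m / number of sleepers
Spacing = 1000 / 1589
Spacing = 0.6293 m

0.6293


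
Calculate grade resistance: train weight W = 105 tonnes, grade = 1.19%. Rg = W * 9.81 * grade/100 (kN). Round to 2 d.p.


Rg = W * 9.81 * grade / 100
Rg = 105 * 9.81 * 1.19 / 100
Rg = 1030.05 * 0.0119
Rg = 12.26 kN

12.26


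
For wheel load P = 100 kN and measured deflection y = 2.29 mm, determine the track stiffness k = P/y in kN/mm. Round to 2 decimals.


Track stiffness k = P / y
k = 100 / 2.29
k = 43.67 kN/mm

43.67


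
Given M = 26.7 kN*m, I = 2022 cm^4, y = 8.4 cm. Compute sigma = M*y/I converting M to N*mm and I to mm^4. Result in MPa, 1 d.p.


Convert units:
M = 26.7 kN*m = 26700000 N*mm
y = 8.4 cm = 84 mm
I = 2022 cm^4 = 20220000 mm^4
sigma = 26700000 * 84 / 20220000
sigma = 110.9 MPa

110.9


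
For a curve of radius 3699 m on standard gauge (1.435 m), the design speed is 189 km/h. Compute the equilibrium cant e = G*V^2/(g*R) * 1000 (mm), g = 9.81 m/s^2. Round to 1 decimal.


Convert speed: V = 189 / 3.6 = 52.5 m/s
Apply formula: e = 1.435 * 52.5^2 / (9.81 * 3699)
e = 1.435 * 2756.25 / 36287.19
e = 0.108998 m = 109.0 mm

109.0


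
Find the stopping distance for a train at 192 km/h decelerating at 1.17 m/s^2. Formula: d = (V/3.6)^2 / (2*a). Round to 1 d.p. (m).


Convert speed: V = 192 / 3.6 = 53.3333 m/s
V^2 = 2844.4444
d = 2844.4444 / (2 * 1.17)
d = 2844.4444 / 2.34
d = 1215.6 m

1215.6


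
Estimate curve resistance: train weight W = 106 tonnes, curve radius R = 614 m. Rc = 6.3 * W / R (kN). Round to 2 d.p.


Rc = 6.3 * W / R
Rc = 6.3 * 106 / 614
Rc = 667.8 / 614
Rc = 1.09 kN

1.09


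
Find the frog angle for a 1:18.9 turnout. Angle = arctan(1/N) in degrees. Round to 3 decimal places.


1/N = 1/18.9 = 0.05291
angle = arctan(0.05291) = 0.052861 rad
angle = 0.052861 * 180/pi = 3.029 degrees

3.029


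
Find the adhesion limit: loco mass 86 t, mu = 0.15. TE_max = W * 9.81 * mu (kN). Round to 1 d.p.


TE_max = W * g * mu
TE_max = 86 * 9.81 * 0.15
TE_max = 843.66 * 0.15
TE_max = 126.5 kN

126.5


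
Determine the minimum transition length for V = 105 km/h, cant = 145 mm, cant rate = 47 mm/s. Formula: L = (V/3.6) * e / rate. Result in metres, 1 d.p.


Convert speed: V = 105 / 3.6 = 29.1667 m/s
L = 29.1667 * 145 / 47
L = 4229.1667 / 47
L = 90.0 m

90.0


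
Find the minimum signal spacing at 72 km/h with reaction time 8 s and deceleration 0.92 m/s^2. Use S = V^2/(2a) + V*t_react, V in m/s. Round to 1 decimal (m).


V = 72 / 3.6 = 20.0 m/s
Braking distance = 20.0^2 / (2*0.92) = 217.3913 m
Sighting distance = 20.0 * 8 = 160.0 m
S = 217.3913 + 160.0 = 377.4 m

377.4


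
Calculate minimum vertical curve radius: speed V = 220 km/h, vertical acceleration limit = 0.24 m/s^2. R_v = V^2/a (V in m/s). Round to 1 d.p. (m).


Convert speed: V = 220 / 3.6 = 61.1111 m/s
V^2 = 3734.5679 m^2/s^2
R_v = 3734.5679 / 0.24
R_v = 15560.7 m

15560.7
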